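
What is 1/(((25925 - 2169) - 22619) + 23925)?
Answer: 1/25062 ≈ 3.9901e-5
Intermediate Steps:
1/(((25925 - 2169) - 22619) + 23925) = 1/((23756 - 22619) + 23925) = 1/(1137 + 23925) = 1/25062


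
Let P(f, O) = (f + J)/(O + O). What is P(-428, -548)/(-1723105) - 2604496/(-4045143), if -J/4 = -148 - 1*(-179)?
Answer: 614831071856093/954918239675055 ≈ 0.64386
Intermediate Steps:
J = -124 (J = -4*(-148 - 1*(-179)) = -4*(-148 + 179) = -4*31 = -124)
P(f, O) = (-124 + f)/(2*O) (P(f, O) = (f - 124)/(O + O) = (-124 + f)/((2*O)) = (-124 + f)*(1/(2*O)) = (-124 + f)/(2*O))
P(-428, -548)/(-1723105) - 2604496/(-4045143) = ((1/2)*(-124 - 428)/(-548))/(-1723105) - 2604496/(-4045143) = ((1/2)*(-1/548)*(-552))*(-1/1723105) - 2604496*(-1/4045143) = (69/137)*(-1/1723105) + 2604496/4045143 = -69/236065385 + 2604496/4045143 = 614831071856093/954918239675055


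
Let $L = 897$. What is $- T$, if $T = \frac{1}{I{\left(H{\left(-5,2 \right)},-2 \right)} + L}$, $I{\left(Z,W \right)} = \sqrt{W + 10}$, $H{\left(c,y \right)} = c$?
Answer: $- \frac{897}{804601} + \frac{2 \sqrt{2}}{804601} \approx -0.0011113$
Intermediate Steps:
$I{\left(Z,W \right)} = \sqrt{10 + W}$
$T = \frac{1}{897 + 2 \sqrt{2}}$ ($T = \frac{1}{\sqrt{10 - 2} + 897} = \frac{1}{\sqrt{8} + 897} = \frac{1}{2 \sqrt{2} + 897} = \frac{1}{897 + 2 \sqrt{2}} \approx 0.0011113$)
$- T = - (\frac{897}{804601} - \frac{2 \sqrt{2}}{804601}) = - \frac{897}{804601} + \frac{2 \sqrt{2}}{804601}$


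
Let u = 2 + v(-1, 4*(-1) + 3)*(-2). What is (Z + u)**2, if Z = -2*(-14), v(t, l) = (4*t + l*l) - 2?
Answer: 1600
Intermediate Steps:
v(t, l) = -2 + l**2 + 4*t (v(t, l) = (4*t + l**2) - 2 = (l**2 + 4*t) - 2 = -2 + l**2 + 4*t)
Z = 28
u = 12 (u = 2 + (-2 + (4*(-1) + 3)**2 + 4*(-1))*(-2) = 2 + (-2 + (-4 + 3)**2 - 4)*(-2) = 2 + (-2 + (-1)**2 - 4)*(-2) = 2 + (-2 + 1 - 4)*(-2) = 2 - 5*(-2) = 2 + 10 = 12)
(Z + u)**2 = (28 + 12)**2 = 40**2 = 1600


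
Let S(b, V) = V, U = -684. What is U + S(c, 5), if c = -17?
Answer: -679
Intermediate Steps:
U + S(c, 5) = -684 + 5 = -679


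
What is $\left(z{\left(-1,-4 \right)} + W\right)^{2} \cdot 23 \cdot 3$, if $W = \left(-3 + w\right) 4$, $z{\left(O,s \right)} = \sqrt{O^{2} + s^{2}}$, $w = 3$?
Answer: $1173$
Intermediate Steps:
$W = 0$ ($W = \left(-3 + 3\right) 4 = 0 \cdot 4 = 0$)
$\left(z{\left(-1,-4 \right)} + W\right)^{2} \cdot 23 \cdot 3 = \left(\sqrt{\left(-1\right)^{2} + \left(-4\right)^{2}} + 0\right)^{2} \cdot 23 \cdot 3 = \left(\sqrt{1 + 16} + 0\right)^{2} \cdot 23 \cdot 3 = \left(\sqrt{17} + 0\right)^{2} \cdot 23 \cdot 3 = \left(\sqrt{17}\right)^{2} \cdot 23 \cdot 3 = 17 \cdot 23 \cdot 3 = 391 \cdot 3 = 1173$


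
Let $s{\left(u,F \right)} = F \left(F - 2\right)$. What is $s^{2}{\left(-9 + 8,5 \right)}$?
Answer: $225$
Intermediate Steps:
$s{\left(u,F \right)} = F \left(-2 + F\right)$
$s^{2}{\left(-9 + 8,5 \right)} = \left(5 \left(-2 + 5\right)\right)^{2} = \left(5 \cdot 3\right)^{2} = 15^{2} = 225$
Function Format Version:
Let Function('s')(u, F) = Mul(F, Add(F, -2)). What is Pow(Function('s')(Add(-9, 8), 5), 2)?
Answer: 225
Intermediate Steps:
Function('s')(u, F) = Mul(F, Add(-2, F))
Pow(Function('s')(Add(-9, 8), 5), 2) = Pow(Mul(5, Add(-2, 5)), 2) = Pow(Mul(5, 3), 2) = Pow(15, 2) = 225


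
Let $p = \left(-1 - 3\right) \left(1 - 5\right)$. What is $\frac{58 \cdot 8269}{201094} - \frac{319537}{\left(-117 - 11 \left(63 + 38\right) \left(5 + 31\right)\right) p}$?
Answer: $\frac{186034686947}{64531868976} \approx 2.8828$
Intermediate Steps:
$p = 16$ ($p = \left(-4\right) \left(-4\right) = 16$)
$\frac{58 \cdot 8269}{201094} - \frac{319537}{\left(-117 - 11 \left(63 + 38\right) \left(5 + 31\right)\right) p} = \frac{58 \cdot 8269}{201094} - \frac{319537}{\left(-117 - 11 \left(63 + 38\right) \left(5 + 31\right)\right) 16} = 479602 \cdot \frac{1}{201094} - \frac{319537}{\left(-117 - 11 \cdot 101 \cdot 36\right) 16} = \frac{239801}{100547} - \frac{319537}{\left(-117 - 39996\right) 16} = \frac{239801}{100547} - \frac{319537}{\left(-40113\right) 16} = \frac{239801}{100547} - \frac{319537}{-641808} = \frac{239801}{100547} - - \frac{319537}{641808} = \frac{239801}{100547} + \frac{319537}{641808} = \frac{186034686947}{64531868976}$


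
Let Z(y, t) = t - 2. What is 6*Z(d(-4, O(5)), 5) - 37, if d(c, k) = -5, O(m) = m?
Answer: -19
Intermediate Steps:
Z(y, t) = -2 + t
6*Z(d(-4, O(5)), 5) - 37 = 6*(-2 + 5) - 37 = 6*3 - 37 = 18 - 37 = -19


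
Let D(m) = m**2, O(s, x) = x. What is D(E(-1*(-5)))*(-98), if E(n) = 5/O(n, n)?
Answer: -98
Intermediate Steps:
E(n) = 5/n
D(E(-1*(-5)))*(-98) = (5/((-1*(-5))))**2*(-98) = (5/5)**2*(-98) = (5*(1/5))**2*(-98) = 1**2*(-98) = 1*(-98) = -98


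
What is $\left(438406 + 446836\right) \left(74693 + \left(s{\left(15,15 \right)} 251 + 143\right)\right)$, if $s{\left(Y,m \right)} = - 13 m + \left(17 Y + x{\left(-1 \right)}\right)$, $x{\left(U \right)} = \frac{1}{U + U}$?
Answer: $79468616961$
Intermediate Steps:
$x{\left(U \right)} = \frac{1}{2 U}$
$s{\left(Y,m \right)} = - \frac{1}{2} - 13 m + 17 Y$ ($s{\left(Y,m \right)} = - 13 m + \left(17 Y + \frac{1}{2 \left(-1\right)}\right) = - 13 m + \left(17 Y + \frac{1}{2} \left(-1\right)\right) = - 13 m + \left(17 Y - \frac{1}{2}\right) = - 13 m + \left(- \frac{1}{2} + 17 Y\right) = - \frac{1}{2} - 13 m + 17 Y$)
$\left(438406 + 446836\right) \left(74693 + \left(s{\left(15,15 \right)} 251 + 143\right)\right) = \left(438406 + 446836\right) \left(74693 + \left(\left(- \frac{1}{2} - 195 + 17 \cdot 15\right) 251 + 143\right)\right) = 885242 \left(74693 + \left(\left(- \frac{1}{2} - 195 + 255\right) 251 + 143\right)\right) = 885242 \left(74693 + \left(\frac{119}{2} \cdot 251 + 143\right)\right) = 885242 \left(74693 + \left(\frac{29869}{2} + 143\right)\right) = 885242 \left(74693 + \frac{30155}{2}\right) = 885242 \cdot \frac{179541}{2} = 79468616961$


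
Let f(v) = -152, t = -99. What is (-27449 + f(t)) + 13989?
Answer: -13612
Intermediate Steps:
(-27449 + f(t)) + 13989 = (-27449 - 152) + 13989 = -27601 + 13989 = -13612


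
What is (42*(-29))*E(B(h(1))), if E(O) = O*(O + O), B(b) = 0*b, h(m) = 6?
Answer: 0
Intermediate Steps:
B(b) = 0
E(O) = 2*O² (E(O) = O*(2*O) = 2*O²)
(42*(-29))*E(B(h(1))) = (42*(-29))*(2*0²) = -2436*0 = -1218*0 = 0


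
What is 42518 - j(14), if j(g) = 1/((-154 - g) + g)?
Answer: 6547773/154 ≈ 42518.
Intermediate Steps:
j(g) = -1/154 (j(g) = 1/(-154) = -1/154)
42518 - j(14) = 42518 - 1*(-1/154) = 42518 + 1/154 = 6547773/154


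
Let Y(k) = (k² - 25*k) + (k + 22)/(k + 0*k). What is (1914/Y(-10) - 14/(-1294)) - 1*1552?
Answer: -872511569/564184 ≈ -1546.5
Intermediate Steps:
Y(k) = k² - 25*k + (22 + k)/k (Y(k) = (k² - 25*k) + (22 + k)/(k + 0) = (k² - 25*k) + (22 + k)/k = k² - 25*k + (22 + k)/k)
(1914/Y(-10) - 14/(-1294)) - 1*1552 = (1914/(1 + (-10)² - 25*(-10) + 22/(-10)) - 14/(-1294)) - 1*1552 = (1914/(1 + 100 + 250 + 22*(-⅒)) - 14*(-1/1294)) - 1552 = (1914/(1 + 100 + 250 - 11/5) + 7/647) - 1552 = (1914/(1744/5) + 7/647) - 1552 = (1914*(5/1744) + 7/647) - 1552 = (4785/872 + 7/647) - 1552 = 3101999/564184 - 1552 = -872511569/564184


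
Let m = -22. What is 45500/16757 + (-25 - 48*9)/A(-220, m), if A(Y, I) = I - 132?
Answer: 1128073/198506 ≈ 5.6828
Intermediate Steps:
A(Y, I) = -132 + I
45500/16757 + (-25 - 48*9)/A(-220, m) = 45500/16757 + (-25 - 48*9)/(-132 - 22) = 45500*(1/16757) + (-25 - 432)/(-154) = 3500/1289 - 457*(-1/154) = 3500/1289 + 457/154 = 1128073/198506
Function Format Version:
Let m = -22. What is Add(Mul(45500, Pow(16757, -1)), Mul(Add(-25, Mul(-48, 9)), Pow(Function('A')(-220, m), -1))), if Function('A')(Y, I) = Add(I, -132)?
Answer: Rational(1128073, 198506) ≈ 5.6828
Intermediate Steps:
Function('A')(Y, I) = Add(-132, I)
Add(Mul(45500, Pow(16757, -1)), Mul(Add(-25, Mul(-48, 9)), Pow(Function('A')(-220, m), -1))) = Add(Mul(45500, Pow(16757, -1)), Mul(Add(-25, Mul(-48, 9)), Pow(Add(-132, -22), -1))) = Add(Mul(45500, Rational(1, 16757)), Mul(Add(-25, -432), Pow(-154, -1))) = Add(Rational(3500, 1289), Mul(-457, Rational(-1, 154))) = Add(Rational(3500, 1289), Rational(457, 154)) = Rational(1128073, 198506)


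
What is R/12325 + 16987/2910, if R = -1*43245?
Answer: 3340873/1434630 ≈ 2.3287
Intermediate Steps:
R = -43245
R/12325 + 16987/2910 = -43245/12325 + 16987/2910 = -43245*1/12325 + 16987*(1/2910) = -8649/2465 + 16987/2910 = 3340873/1434630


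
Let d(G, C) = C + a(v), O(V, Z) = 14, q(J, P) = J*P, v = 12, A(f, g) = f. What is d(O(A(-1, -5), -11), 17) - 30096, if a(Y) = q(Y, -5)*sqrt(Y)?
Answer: -30079 - 120*sqrt(3) ≈ -30287.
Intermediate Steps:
a(Y) = -5*Y**(3/2) (a(Y) = (Y*(-5))*sqrt(Y) = (-5*Y)*sqrt(Y) = -5*Y**(3/2))
d(G, C) = C - 120*sqrt(3)
d(O(A(-1, -5), -11), 17) - 30096 = (17 - 120*sqrt(3)) - 30096 = -30079 - 120*sqrt(3)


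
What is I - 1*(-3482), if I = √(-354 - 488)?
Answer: 3482 + I*√842 ≈ 3482.0 + 29.017*I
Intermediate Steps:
I = I*√842 (I = √(-842) = I*√842 ≈ 29.017*I)
I - 1*(-3482) = I*√842 - 1*(-3482) = I*√842 + 3482 = 3482 + I*√842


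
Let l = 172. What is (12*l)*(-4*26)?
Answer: -214656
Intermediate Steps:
(12*l)*(-4*26) = (12*172)*(-4*26) = 2064*(-104) = -214656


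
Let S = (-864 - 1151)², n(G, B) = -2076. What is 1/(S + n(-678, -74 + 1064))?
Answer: 1/4058149 ≈ 2.4642e-7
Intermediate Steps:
S = 4060225 (S = (-2015)² = 4060225)
1/(S + n(-678, -74 + 1064)) = 1/(4060225 - 2076) = 1/4058149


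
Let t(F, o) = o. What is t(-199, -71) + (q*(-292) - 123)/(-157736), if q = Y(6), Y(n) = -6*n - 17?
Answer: -11214609/157736 ≈ -71.097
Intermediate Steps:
Y(n) = -17 - 6*n
q = -53 (q = -17 - 6*6 = -17 - 36 = -53)
t(-199, -71) + (q*(-292) - 123)/(-157736) = -71 + (-53*(-292) - 123)/(-157736) = -71 + (15476 - 123)*(-1/157736) = -71 + 15353*(-1/157736) = -71 - 15353/157736 = -11214609/157736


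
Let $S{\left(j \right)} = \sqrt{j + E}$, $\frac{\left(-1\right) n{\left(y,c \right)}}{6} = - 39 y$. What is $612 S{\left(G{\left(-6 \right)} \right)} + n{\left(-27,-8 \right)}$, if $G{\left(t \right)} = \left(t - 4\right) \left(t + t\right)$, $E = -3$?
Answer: $-6318 + 1836 \sqrt{13} \approx 301.79$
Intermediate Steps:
$G{\left(t \right)} = 2 t \left(-4 + t\right)$ ($G{\left(t \right)} = \left(-4 + t\right) 2 t = 2 t \left(-4 + t\right)$)
$n{\left(y,c \right)} = 234 y$ ($n{\left(y,c \right)} = - 6 \left(- 39 y\right) = 234 y$)
$S{\left(j \right)} = \sqrt{-3 + j}$ ($S{\left(j \right)} = \sqrt{j - 3} = \sqrt{-3 + j}$)
$612 S{\left(G{\left(-6 \right)} \right)} + n{\left(-27,-8 \right)} = 612 \sqrt{-3 + 2 \left(-6\right) \left(-4 - 6\right)} + 234 \left(-27\right) = 612 \sqrt{-3 + 2 \left(-6\right) \left(-10\right)} - 6318 = 612 \sqrt{-3 + 120} - 6318 = 612 \sqrt{117} - 6318 = 612 \cdot 3 \sqrt{13} - 6318 = 1836 \sqrt{13} - 6318 = -6318 + 1836 \sqrt{13}$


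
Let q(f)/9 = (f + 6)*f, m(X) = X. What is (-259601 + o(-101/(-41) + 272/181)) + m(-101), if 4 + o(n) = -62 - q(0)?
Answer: -259768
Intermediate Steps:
q(f) = 9*f*(6 + f) (q(f) = 9*((f + 6)*f) = 9*((6 + f)*f) = 9*(f*(6 + f)) = 9*f*(6 + f))
o(n) = -66 (o(n) = -4 + (-62 - 9*0*(6 + 0)) = -4 + (-62 - 9*0*6) = -4 + (-62 - 1*0) = -4 + (-62 + 0) = -4 - 62 = -66)
(-259601 + o(-101/(-41) + 272/181)) + m(-101) = (-259601 - 66) - 101 = -259667 - 101 = -259768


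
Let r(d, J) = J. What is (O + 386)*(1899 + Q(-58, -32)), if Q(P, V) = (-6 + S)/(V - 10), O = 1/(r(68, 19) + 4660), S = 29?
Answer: 144008984825/196518 ≈ 7.3280e+5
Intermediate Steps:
O = 1/4679 (O = 1/(19 + 4660) = 1/4679 ≈ 0.00021372)
Q(P, V) = 23/(-10 + V) (Q(P, V) = (-6 + 29)/(V - 10) = 23/(-10 + V))
(O + 386)*(1899 + Q(-58, -32)) = (1/4679 + 386)*(1899 + 23/(-10 - 32)) = 1806095*(1899 + 23/(-42))/4679 = 1806095*(1899 + 23*(-1/42))/4679 = 1806095*(1899 - 23/42)/4679 = (1806095/4679)*(79735/42) = 144008984825/196518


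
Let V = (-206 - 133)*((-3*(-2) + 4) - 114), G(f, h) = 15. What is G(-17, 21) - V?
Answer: -35241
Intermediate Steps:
V = 35256 (V = -339*((6 + 4) - 114) = -339*(10 - 114) = -339*(-104) = 35256)
G(-17, 21) - V = 15 - 1*35256 = 15 - 35256 = -35241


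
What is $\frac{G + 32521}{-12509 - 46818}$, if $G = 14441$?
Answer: $- \frac{46962}{59327} \approx -0.79158$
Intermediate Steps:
$\frac{G + 32521}{-12509 - 46818} = \frac{14441 + 32521}{-12509 - 46818} = \frac{46962}{-59327} = 46962 \left(- \frac{1}{59327}\right) = - \frac{46962}{59327}$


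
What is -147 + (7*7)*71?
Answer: 3332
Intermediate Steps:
-147 + (7*7)*71 = -147 + 49*71 = -147 + 3479 = 3332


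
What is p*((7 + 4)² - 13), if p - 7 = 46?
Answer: 5724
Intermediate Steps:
p = 53 (p = 7 + 46 = 53)
p*((7 + 4)² - 13) = 53*((7 + 4)² - 13) = 53*(11² - 13) = 53*(121 - 13) = 53*108 = 5724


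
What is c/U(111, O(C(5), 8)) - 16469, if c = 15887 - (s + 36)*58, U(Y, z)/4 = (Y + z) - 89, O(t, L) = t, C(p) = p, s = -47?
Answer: -1762127/108 ≈ -16316.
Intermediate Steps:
U(Y, z) = -356 + 4*Y + 4*z (U(Y, z) = 4*((Y + z) - 89) = 4*(-89 + Y + z) = -356 + 4*Y + 4*z)
c = 16525 (c = 15887 - (-47 + 36)*58 = 15887 - (-11)*58 = 15887 - 1*(-638) = 15887 + 638 = 16525)
c/U(111, O(C(5), 8)) - 16469 = 16525/(-356 + 4*111 + 4*5) - 16469 = 16525/(-356 + 444 + 20) - 16469 = 16525/108 - 16469 = -1762127/108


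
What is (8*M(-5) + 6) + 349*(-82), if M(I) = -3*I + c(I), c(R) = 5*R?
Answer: -28692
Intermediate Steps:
M(I) = 2*I (M(I) = -3*I + 5*I = 2*I)
(8*M(-5) + 6) + 349*(-82) = (8*(2*(-5)) + 6) + 349*(-82) = (8*(-10) + 6) - 28618 = (-80 + 6) - 28618 = -74 - 28618 = -28692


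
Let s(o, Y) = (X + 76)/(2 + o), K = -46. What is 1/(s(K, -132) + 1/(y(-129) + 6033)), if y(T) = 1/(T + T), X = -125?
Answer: 68486572/76280489 ≈ 0.89783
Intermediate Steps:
y(T) = 1/(2*T)
s(o, Y) = -49/(2 + o) (s(o, Y) = (-125 + 76)/(2 + o) = -49/(2 + o))
1/(s(K, -132) + 1/(y(-129) + 6033)) = 1/(-49/(2 - 46) + 1/((½)/(-129) + 6033)) = 1/(-49/(-44) + 1/((½)*(-1/129) + 6033)) = 1/(-49*(-1/44) + 1/(-1/258 + 6033)) = 1/(49/44 + 1/(1556513/258)) = 1/(49/44 + 258/1556513) = 1/(76280489/68486572) = 68486572/76280489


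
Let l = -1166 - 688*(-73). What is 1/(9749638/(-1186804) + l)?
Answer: 593402/29106240497 ≈ 2.0387e-5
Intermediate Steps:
l = 49058 (l = -1166 + 50224 = 49058)
1/(9749638/(-1186804) + l) = 1/(9749638/(-1186804) + 49058) = 1/(9749638*(-1/1186804) + 49058) = 1/(-4874819/593402 + 49058) = 1/(29106240497/593402) = 593402/29106240497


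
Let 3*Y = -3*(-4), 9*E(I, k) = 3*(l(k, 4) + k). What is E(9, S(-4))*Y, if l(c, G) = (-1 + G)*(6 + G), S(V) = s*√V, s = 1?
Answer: 40 + 8*I/3 ≈ 40.0 + 2.6667*I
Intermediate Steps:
S(V) = √V (S(V) = 1*√V = √V)
E(I, k) = 10 + k/3 (E(I, k) = (3*((-6 + 4² + 5*4) + k))/9 = (3*((-6 + 16 + 20) + k))/9 = (3*(30 + k))/9 = (90 + 3*k)/9 = 10 + k/3)
Y = 4 (Y = (-3*(-4))/3 = (⅓)*12 = 4)
E(9, S(-4))*Y = (10 + √(-4)/3)*4 = (10 + (2*I)/3)*4 = (10 + 2*I/3)*4 = 40 + 8*I/3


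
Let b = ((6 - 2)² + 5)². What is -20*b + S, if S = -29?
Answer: -8849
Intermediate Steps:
b = 441 (b = (4² + 5)² = (16 + 5)² = 21² = 441)
-20*b + S = -20*441 - 29 = -8820 - 29 = -8849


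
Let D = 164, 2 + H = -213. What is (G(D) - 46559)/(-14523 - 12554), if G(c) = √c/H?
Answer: 46559/27077 + 2*√41/5821555 ≈ 1.7195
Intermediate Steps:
H = -215 (H = -2 - 213 = -215)
G(c) = -√c/215 (G(c) = √c/(-215) = -√c/215)
(G(D) - 46559)/(-14523 - 12554) = (-2*√41/215 - 46559)/(-14523 - 12554) = (-2*√41/215 - 46559)/(-27077) = (-2*√41/215 - 46559)*(-1/27077) = (-46559 - 2*√41/215)*(-1/27077) = 46559/27077 + 2*√41/5821555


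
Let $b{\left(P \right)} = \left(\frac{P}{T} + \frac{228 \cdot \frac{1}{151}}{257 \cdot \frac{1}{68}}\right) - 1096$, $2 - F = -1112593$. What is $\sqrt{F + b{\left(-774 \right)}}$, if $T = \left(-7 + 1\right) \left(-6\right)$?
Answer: $\frac{\sqrt{6695468393216502}}{77614} \approx 1054.3$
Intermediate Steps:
$F = 1112595$ ($F = 2 - -1112593 = 2 + 1112593 = 1112595$)
$T = 36$ ($T = \left(-6\right) \left(-6\right) = 36$)
$b{\left(P \right)} = - \frac{42516968}{38807} + \frac{P}{36}$ ($b{\left(P \right)} = \left(\frac{P}{36} + \frac{228 \cdot \frac{1}{151}}{257 \cdot \frac{1}{68}}\right) - 1096 = \left(P \frac{1}{36} + \frac{228 \cdot \frac{1}{151}}{257 \cdot \frac{1}{68}}\right) - 1096 = \left(\frac{P}{36} + \frac{228}{151 \cdot \frac{257}{68}}\right) - 1096 = \left(\frac{P}{36} + \frac{228}{151} \cdot \frac{68}{257}\right) - 1096 = \left(\frac{P}{36} + \frac{15504}{38807}\right) - 1096 = \left(\frac{15504}{38807} + \frac{P}{36}\right) - 1096 = - \frac{42516968}{38807} + \frac{P}{36}$)
$\sqrt{F + b{\left(-774 \right)}} = \sqrt{1112595 + \left(- \frac{42516968}{38807} + \frac{1}{36} \left(-774\right)\right)} = \sqrt{1112595 - \frac{86702637}{77614}} = \sqrt{\frac{86266245693}{77614}} = \frac{\sqrt{6695468393216502}}{77614}$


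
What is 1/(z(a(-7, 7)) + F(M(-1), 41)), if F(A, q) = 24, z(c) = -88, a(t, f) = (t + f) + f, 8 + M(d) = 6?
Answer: -1/64 ≈ -0.015625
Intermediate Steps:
M(d) = -2 (M(d) = -8 + 6 = -2)
a(t, f) = t + 2*f (a(t, f) = (f + t) + f = t + 2*f)
1/(z(a(-7, 7)) + F(M(-1), 41)) = 1/(-88 + 24) = 1/(-64) = -1/64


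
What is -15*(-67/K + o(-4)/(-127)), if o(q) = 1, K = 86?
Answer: 128925/10922 ≈ 11.804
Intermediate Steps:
-15*(-67/K + o(-4)/(-127)) = -15*(-67/86 + 1/(-127)) = -15*(-67*1/86 + 1*(-1/127)) = -15*(-67/86 - 1/127) = -15*(-8595/10922) = 128925/10922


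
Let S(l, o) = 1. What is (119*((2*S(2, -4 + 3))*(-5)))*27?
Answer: -32130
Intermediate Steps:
(119*((2*S(2, -4 + 3))*(-5)))*27 = (119*((2*1)*(-5)))*27 = (119*(2*(-5)))*27 = (119*(-10))*27 = -1190*27 = -32130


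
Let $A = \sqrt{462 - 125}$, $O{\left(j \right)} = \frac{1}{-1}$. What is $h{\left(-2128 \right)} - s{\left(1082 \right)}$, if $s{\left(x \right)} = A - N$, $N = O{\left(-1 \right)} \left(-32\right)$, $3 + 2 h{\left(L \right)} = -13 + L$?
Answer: $-1040 - \sqrt{337} \approx -1058.4$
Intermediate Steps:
$O{\left(j \right)} = -1$
$h{\left(L \right)} = -8 + \frac{L}{2}$ ($h{\left(L \right)} = - \frac{3}{2} + \frac{-13 + L}{2} = - \frac{3}{2} + \left(- \frac{13}{2} + \frac{L}{2}\right) = -8 + \frac{L}{2}$)
$A = \sqrt{337} \approx 18.358$
$N = 32$ ($N = \left(-1\right) \left(-32\right) = 32$)
$s{\left(x \right)} = -32 + \sqrt{337}$ ($s{\left(x \right)} = \sqrt{337} - 32 = -32 + \sqrt{337}$)
$h{\left(-2128 \right)} - s{\left(1082 \right)} = \left(-8 + \frac{1}{2} \left(-2128\right)\right) - \left(-32 + \sqrt{337}\right) = \left(-8 - 1064\right) + \left(32 - \sqrt{337}\right) = -1072 + \left(32 - \sqrt{337}\right) = -1040 - \sqrt{337}$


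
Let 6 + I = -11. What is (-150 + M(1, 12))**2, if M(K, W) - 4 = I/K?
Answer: 26569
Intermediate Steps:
I = -17 (I = -6 - 11 = -17)
M(K, W) = 4 - 17/K
(-150 + M(1, 12))**2 = (-150 + (4 - 17/1))**2 = (-150 + (4 - 17*1))**2 = (-150 + (4 - 17))**2 = (-150 - 13)**2 = (-163)**2 = 26569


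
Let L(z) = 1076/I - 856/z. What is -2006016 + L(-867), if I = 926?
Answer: -805256085962/401421 ≈ -2.0060e+6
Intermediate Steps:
L(z) = 538/463 - 856/z (L(z) = 1076/926 - 856/z = 1076*(1/926) - 856/z = 538/463 - 856/z)
-2006016 + L(-867) = -2006016 + (538/463 - 856/(-867)) = -2006016 + (538/463 - 856*(-1/867)) = -2006016 + (538/463 + 856/867) = -2006016 + 862774/401421 = -805256085962/401421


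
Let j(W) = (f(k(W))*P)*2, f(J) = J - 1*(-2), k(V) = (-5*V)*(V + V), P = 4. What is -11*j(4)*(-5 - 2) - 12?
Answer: -97340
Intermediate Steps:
k(V) = -10*V² (k(V) = (-5*V)*(2*V) = -10*V²)
f(J) = 2 + J (f(J) = J + 2 = 2 + J)
j(W) = 16 - 80*W² (j(W) = ((2 - 10*W²)*4)*2 = (8 - 40*W²)*2 = 16 - 80*W²)
-11*j(4)*(-5 - 2) - 12 = -11*(16 - 80*4²)*(-5 - 2) - 12 = -11*(16 - 80*16)*(-7) - 12 = -11*(16 - 1280)*(-7) - 12 = -(-13904)*(-7) - 12 = -11*8848 - 12 = -97328 - 12 = -97340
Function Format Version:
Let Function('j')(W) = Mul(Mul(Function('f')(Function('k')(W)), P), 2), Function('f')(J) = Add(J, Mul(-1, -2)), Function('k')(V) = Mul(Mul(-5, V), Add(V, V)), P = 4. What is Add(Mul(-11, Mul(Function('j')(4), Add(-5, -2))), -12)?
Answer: -97340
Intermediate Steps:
Function('k')(V) = Mul(-10, Pow(V, 2)) (Function('k')(V) = Mul(Mul(-5, V), Mul(2, V)) = Mul(-10, Pow(V, 2)))
Function('f')(J) = Add(2, J) (Function('f')(J) = Add(J, 2) = Add(2, J))
Function('j')(W) = Add(16, Mul(-80, Pow(W, 2))) (Function('j')(W) = Mul(Mul(Add(2, Mul(-10, Pow(W, 2))), 4), 2) = Mul(Add(8, Mul(-40, Pow(W, 2))), 2) = Add(16, Mul(-80, Pow(W, 2))))
Add(Mul(-11, Mul(Function('j')(4), Add(-5, -2))), -12) = Add(Mul(-11, Mul(Add(16, Mul(-80, Pow(4, 2))), Add(-5, -2))), -12) = Add(Mul(-11, Mul(Add(16, Mul(-80, 16)), -7)), -12) = Add(Mul(-11, Mul(Add(16, -1280), -7)), -12) = Add(Mul(-11, Mul(-1264, -7)), -12) = Add(Mul(-11, 8848), -12) = Add(-97328, -12) = -97340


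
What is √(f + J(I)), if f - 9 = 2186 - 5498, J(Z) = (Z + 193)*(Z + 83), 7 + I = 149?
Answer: 6*√2002 ≈ 268.46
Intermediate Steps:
I = 142 (I = -7 + 149 = 142)
J(Z) = (83 + Z)*(193 + Z) (J(Z) = (193 + Z)*(83 + Z) = (83 + Z)*(193 + Z))
f = -3303 (f = 9 + (2186 - 5498) = 9 - 3312 = -3303)
√(f + J(I)) = √(-3303 + (16019 + 142² + 276*142)) = √(-3303 + (16019 + 20164 + 39192)) = √(-3303 + 75375) = √72072 = 6*√2002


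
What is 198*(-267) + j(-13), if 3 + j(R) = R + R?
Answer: -52895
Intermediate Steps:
j(R) = -3 + 2*R (j(R) = -3 + (R + R) = -3 + 2*R)
198*(-267) + j(-13) = 198*(-267) + (-3 + 2*(-13)) = -52866 + (-3 - 26) = -52866 - 29 = -52895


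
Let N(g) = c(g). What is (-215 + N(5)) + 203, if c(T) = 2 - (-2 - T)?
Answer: -3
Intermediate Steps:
c(T) = 4 + T (c(T) = 2 + (2 + T) = 4 + T)
N(g) = 4 + g
(-215 + N(5)) + 203 = (-215 + (4 + 5)) + 203 = (-215 + 9) + 203 = -206 + 203 = -3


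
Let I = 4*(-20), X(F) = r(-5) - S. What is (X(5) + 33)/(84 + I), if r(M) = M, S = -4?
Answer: 8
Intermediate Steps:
X(F) = -1 (X(F) = -5 - 1*(-4) = -5 + 4 = -1)
I = -80
(X(5) + 33)/(84 + I) = (-1 + 33)/(84 - 80) = 32/4 = (¼)*32 = 8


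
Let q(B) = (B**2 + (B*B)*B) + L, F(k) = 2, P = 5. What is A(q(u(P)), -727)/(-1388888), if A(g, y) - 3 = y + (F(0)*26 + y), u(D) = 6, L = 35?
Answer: 1399/1388888 ≈ 0.0010073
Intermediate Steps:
q(B) = 35 + B**2 + B**3 (q(B) = (B**2 + (B*B)*B) + 35 = (B**2 + B**2*B) + 35 = (B**2 + B**3) + 35 = 35 + B**2 + B**3)
A(g, y) = 55 + 2*y (A(g, y) = 3 + (y + (2*26 + y)) = 3 + (y + (52 + y)) = 3 + (52 + 2*y) = 55 + 2*y)
A(q(u(P)), -727)/(-1388888) = (55 + 2*(-727))/(-1388888) = (55 - 1454)*(-1/1388888) = -1399*(-1/1388888) = 1399/1388888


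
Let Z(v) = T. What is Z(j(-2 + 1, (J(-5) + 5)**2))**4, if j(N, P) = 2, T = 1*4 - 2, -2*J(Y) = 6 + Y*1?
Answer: 16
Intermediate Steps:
J(Y) = -3 - Y/2 (J(Y) = -(6 + Y*1)/2 = -(6 + Y)/2 = -3 - Y/2)
T = 2 (T = 4 - 2 = 2)
Z(v) = 2
Z(j(-2 + 1, (J(-5) + 5)**2))**4 = 2**4 = 16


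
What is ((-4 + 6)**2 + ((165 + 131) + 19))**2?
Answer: 101761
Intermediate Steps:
((-4 + 6)**2 + ((165 + 131) + 19))**2 = (2**2 + (296 + 19))**2 = (4 + 315)**2 = 319**2 = 101761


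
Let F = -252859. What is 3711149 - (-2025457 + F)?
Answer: 5989465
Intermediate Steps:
3711149 - (-2025457 + F) = 3711149 - (-2025457 - 252859) = 3711149 - 1*(-2278316) = 3711149 + 2278316 = 5989465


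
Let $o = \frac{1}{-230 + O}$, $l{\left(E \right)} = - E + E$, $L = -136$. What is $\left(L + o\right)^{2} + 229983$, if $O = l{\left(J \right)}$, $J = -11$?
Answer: $\frac{13144601661}{52900} \approx 2.4848 \cdot 10^{5}$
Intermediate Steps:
$l{\left(E \right)} = 0$
$O = 0$
$o = - \frac{1}{230}$ ($o = \frac{1}{-230 + 0} = \frac{1}{-230} = - \frac{1}{230} \approx -0.0043478$)
$\left(L + o\right)^{2} + 229983 = \left(-136 - \frac{1}{230}\right)^{2} + 229983 = \left(- \frac{31281}{230}\right)^{2} + 229983 = \frac{978500961}{52900} + 229983 = \frac{13144601661}{52900}$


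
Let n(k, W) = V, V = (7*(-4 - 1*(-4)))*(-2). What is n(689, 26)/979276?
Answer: 0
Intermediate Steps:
V = 0 (V = (7*(-4 + 4))*(-2) = (7*0)*(-2) = 0*(-2) = 0)
n(k, W) = 0
n(689, 26)/979276 = 0/979276 = 0*(1/979276) = 0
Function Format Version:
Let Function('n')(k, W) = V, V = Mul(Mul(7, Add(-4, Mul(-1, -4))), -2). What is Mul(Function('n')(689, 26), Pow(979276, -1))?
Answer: 0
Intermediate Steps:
V = 0 (V = Mul(Mul(7, Add(-4, 4)), -2) = Mul(Mul(7, 0), -2) = Mul(0, -2) = 0)
Function('n')(k, W) = 0
Mul(Function('n')(689, 26), Pow(979276, -1)) = Mul(0, Pow(979276, -1)) = Mul(0, Rational(1, 979276)) = 0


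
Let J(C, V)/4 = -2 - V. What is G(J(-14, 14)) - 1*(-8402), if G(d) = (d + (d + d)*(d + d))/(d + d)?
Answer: 16549/2 ≈ 8274.5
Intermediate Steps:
J(C, V) = -8 - 4*V (J(C, V) = 4*(-2 - V) = -8 - 4*V)
G(d) = (d + 4*d²)/(2*d) (G(d) = (d + (2*d)*(2*d))/((2*d)) = (d + 4*d²)*(1/(2*d)) = (d + 4*d²)/(2*d))
G(J(-14, 14)) - 1*(-8402) = (½ + 2*(-8 - 4*14)) - 1*(-8402) = (½ + 2*(-8 - 56)) + 8402 = (½ + 2*(-64)) + 8402 = (½ - 128) + 8402 = -255/2 + 8402 = 16549/2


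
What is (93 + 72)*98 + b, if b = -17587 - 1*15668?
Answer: -17085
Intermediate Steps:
b = -33255 (b = -17587 - 15668 = -33255)
(93 + 72)*98 + b = (93 + 72)*98 - 33255 = 165*98 - 33255 = 16170 - 33255 = -17085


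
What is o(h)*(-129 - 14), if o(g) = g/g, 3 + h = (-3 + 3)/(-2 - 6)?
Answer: -143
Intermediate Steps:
h = -3 (h = -3 + (-3 + 3)/(-2 - 6) = -3 + 0/(-8) = -3 + 0*(-⅛) = -3 + 0 = -3)
o(g) = 1
o(h)*(-129 - 14) = 1*(-129 - 14) = 1*(-143) = -143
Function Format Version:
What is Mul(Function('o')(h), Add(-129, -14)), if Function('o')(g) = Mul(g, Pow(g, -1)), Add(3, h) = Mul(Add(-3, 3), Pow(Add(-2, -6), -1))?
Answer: -143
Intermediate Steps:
h = -3 (h = Add(-3, Mul(Add(-3, 3), Pow(Add(-2, -6), -1))) = Add(-3, Mul(0, Pow(-8, -1))) = Add(-3, Mul(0, Rational(-1, 8))) = Add(-3, 0) = -3)
Function('o')(g) = 1
Mul(Function('o')(h), Add(-129, -14)) = Mul(1, Add(-129, -14)) = Mul(1, -143) = -143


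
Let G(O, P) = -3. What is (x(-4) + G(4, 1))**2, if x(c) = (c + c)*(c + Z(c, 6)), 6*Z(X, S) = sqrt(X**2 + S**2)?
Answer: 8401/9 - 464*sqrt(13)/3 ≈ 375.79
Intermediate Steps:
Z(X, S) = sqrt(S**2 + X**2)/6 (Z(X, S) = sqrt(X**2 + S**2)/6 = sqrt(S**2 + X**2)/6)
x(c) = 2*c*(c + sqrt(36 + c**2)/6) (x(c) = (c + c)*(c + sqrt(6**2 + c**2)/6) = (2*c)*(c + sqrt(36 + c**2)/6) = 2*c*(c + sqrt(36 + c**2)/6))
(x(-4) + G(4, 1))**2 = ((1/3)*(-4)*(sqrt(36 + (-4)**2) + 6*(-4)) - 3)**2 = ((1/3)*(-4)*(sqrt(36 + 16) - 24) - 3)**2 = ((1/3)*(-4)*(sqrt(52) - 24) - 3)**2 = ((1/3)*(-4)*(2*sqrt(13) - 24) - 3)**2 = ((1/3)*(-4)*(-24 + 2*sqrt(13)) - 3)**2 = ((32 - 8*sqrt(13)/3) - 3)**2 = (29 - 8*sqrt(13)/3)**2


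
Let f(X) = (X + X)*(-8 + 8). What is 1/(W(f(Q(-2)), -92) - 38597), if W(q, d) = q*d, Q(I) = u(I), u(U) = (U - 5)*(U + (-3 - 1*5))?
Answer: -1/38597 ≈ -2.5909e-5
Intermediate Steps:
u(U) = (-8 + U)*(-5 + U) (u(U) = (-5 + U)*(U + (-3 - 5)) = (-5 + U)*(U - 8) = (-5 + U)*(-8 + U) = (-8 + U)*(-5 + U))
Q(I) = 40 + I² - 13*I
f(X) = 0 (f(X) = (2*X)*0 = 0)
W(q, d) = d*q
1/(W(f(Q(-2)), -92) - 38597) = 1/(-92*0 - 38597) = 1/(0 - 38597) = 1/(-38597) = -1/38597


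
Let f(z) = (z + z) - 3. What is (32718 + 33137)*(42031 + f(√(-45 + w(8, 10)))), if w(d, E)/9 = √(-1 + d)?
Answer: 2767753940 + 395130*√(-5 + √7) ≈ 2.7678e+9 + 6.0627e+5*I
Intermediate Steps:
w(d, E) = 9*√(-1 + d)
f(z) = -3 + 2*z (f(z) = 2*z - 3 = -3 + 2*z)
(32718 + 33137)*(42031 + f(√(-45 + w(8, 10)))) = (32718 + 33137)*(42031 + (-3 + 2*√(-45 + 9*√(-1 + 8)))) = 65855*(42031 + (-3 + 2*√(-45 + 9*√7))) = 65855*(42028 + 2*√(-45 + 9*√7)) = 2767753940 + 131710*√(-45 + 9*√7)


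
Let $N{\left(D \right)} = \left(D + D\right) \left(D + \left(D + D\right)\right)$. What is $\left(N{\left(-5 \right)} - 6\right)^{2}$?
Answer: $20736$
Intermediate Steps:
$N{\left(D \right)} = 6 D^{2}$ ($N{\left(D \right)} = 2 D \left(D + 2 D\right) = 2 D 3 D = 6 D^{2}$)
$\left(N{\left(-5 \right)} - 6\right)^{2} = \left(6 \left(-5\right)^{2} - 6\right)^{2} = \left(6 \cdot 25 - 6\right)^{2} = \left(150 - 6\right)^{2} = 144^{2} = 20736$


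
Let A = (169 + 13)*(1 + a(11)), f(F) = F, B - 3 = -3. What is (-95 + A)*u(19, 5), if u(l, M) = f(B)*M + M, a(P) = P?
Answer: 10445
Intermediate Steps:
B = 0 (B = 3 - 3 = 0)
A = 2184 (A = (169 + 13)*(1 + 11) = 182*12 = 2184)
u(l, M) = M (u(l, M) = 0*M + M = 0 + M = M)
(-95 + A)*u(19, 5) = (-95 + 2184)*5 = 2089*5 = 10445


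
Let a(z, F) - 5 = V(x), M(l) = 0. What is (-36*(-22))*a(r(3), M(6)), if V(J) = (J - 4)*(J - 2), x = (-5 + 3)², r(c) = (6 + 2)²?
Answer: 3960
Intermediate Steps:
r(c) = 64 (r(c) = 8² = 64)
x = 4 (x = (-2)² = 4)
V(J) = (-4 + J)*(-2 + J)
a(z, F) = 5 (a(z, F) = 5 + (8 + 4² - 6*4) = 5 + (8 + 16 - 24) = 5 + 0 = 5)
(-36*(-22))*a(r(3), M(6)) = -36*(-22)*5 = 792*5 = 3960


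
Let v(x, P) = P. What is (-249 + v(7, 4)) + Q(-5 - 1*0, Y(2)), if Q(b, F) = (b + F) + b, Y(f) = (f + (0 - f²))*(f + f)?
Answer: -263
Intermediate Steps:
Y(f) = 2*f*(f - f²) (Y(f) = (f - f²)*(2*f) = 2*f*(f - f²))
Q(b, F) = F + 2*b (Q(b, F) = (F + b) + b = F + 2*b)
(-249 + v(7, 4)) + Q(-5 - 1*0, Y(2)) = (-249 + 4) + (2*2²*(1 - 1*2) + 2*(-5 - 1*0)) = -245 + (2*4*(1 - 2) + 2*(-5 + 0)) = -245 + (2*4*(-1) + 2*(-5)) = -245 + (-8 - 10) = -245 - 18 = -263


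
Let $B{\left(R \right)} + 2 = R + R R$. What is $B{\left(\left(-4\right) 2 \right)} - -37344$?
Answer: $37398$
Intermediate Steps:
$B{\left(R \right)} = -2 + R + R^{2}$ ($B{\left(R \right)} = -2 + \left(R + R R\right) = -2 + \left(R + R^{2}\right) = -2 + R + R^{2}$)
$B{\left(\left(-4\right) 2 \right)} - -37344 = \left(-2 - 8 + \left(\left(-4\right) 2\right)^{2}\right) - -37344 = \left(-2 - 8 + \left(-8\right)^{2}\right) + 37344 = \left(-2 - 8 + 64\right) + 37344 = 54 + 37344 = 37398$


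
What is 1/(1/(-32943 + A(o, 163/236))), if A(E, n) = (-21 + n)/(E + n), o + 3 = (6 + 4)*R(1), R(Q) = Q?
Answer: -59796338/1815 ≈ -32946.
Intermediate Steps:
o = 7 (o = -3 + (6 + 4)*1 = -3 + 10*1 = -3 + 10 = 7)
A(E, n) = (-21 + n)/(E + n)
1/(1/(-32943 + A(o, 163/236))) = 1/(1/(-32943 + (-21 + 163/236)/(7 + 163/236))) = 1/(1/(-32943 - 4793/236/(1815/236))) = 1/(1/(-32943 + (236/1815)*(-4793/236))) = 1/(1/(-32943 - 4793/1815)) = 1/(1/(-59796338/1815)) = 1/(-1815/59796338) = -59796338/1815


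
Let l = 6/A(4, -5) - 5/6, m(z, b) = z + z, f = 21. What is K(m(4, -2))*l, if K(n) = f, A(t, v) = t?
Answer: 14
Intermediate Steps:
m(z, b) = 2*z
K(n) = 21
l = ⅔ (l = 6/4 - 5/6 = 6*(¼) - 5*⅙ = 3/2 - ⅚ = ⅔ ≈ 0.66667)
K(m(4, -2))*l = 21*(⅔) = 14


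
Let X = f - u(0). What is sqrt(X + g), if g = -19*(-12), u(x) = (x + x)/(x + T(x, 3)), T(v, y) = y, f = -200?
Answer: 2*sqrt(7) ≈ 5.2915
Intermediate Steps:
u(x) = 2*x/(3 + x) (u(x) = (x + x)/(x + 3) = (2*x)/(3 + x) = 2*x/(3 + x))
g = 228
X = -200 (X = -200 - 2*0/(3 + 0) = -200 - 2*0/3 = -200 - 1*0 = -200 + 0 = -200)
sqrt(X + g) = sqrt(-200 + 228) = sqrt(28) = 2*sqrt(7)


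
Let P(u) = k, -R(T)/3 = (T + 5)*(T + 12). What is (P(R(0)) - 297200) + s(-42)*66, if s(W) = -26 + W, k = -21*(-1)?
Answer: -301667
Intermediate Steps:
k = 21
R(T) = -3*(5 + T)*(12 + T) (R(T) = -3*(T + 5)*(T + 12) = -3*(5 + T)*(12 + T))
P(u) = 21
(P(R(0)) - 297200) + s(-42)*66 = (21 - 297200) + (-26 - 42)*66 = -297179 - 68*66 = -297179 - 4488 = -301667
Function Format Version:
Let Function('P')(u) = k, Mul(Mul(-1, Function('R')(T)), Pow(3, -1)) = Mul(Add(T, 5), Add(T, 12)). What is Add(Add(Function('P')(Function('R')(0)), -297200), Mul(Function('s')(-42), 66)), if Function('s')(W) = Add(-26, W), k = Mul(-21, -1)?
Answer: -301667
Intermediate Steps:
k = 21
Function('R')(T) = Mul(-3, Add(5, T), Add(12, T)) (Function('R')(T) = Mul(-3, Mul(Add(T, 5), Add(T, 12))) = Mul(-3, Mul(Add(5, T), Add(12, T))) = Mul(-3, Add(5, T), Add(12, T)))
Function('P')(u) = 21
Add(Add(Function('P')(Function('R')(0)), -297200), Mul(Function('s')(-42), 66)) = Add(Add(21, -297200), Mul(Add(-26, -42), 66)) = Add(-297179, Mul(-68, 66)) = Add(-297179, -4488) = -301667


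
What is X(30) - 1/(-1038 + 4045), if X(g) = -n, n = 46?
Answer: -138323/3007 ≈ -46.000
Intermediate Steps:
X(g) = -46 (X(g) = -1*46 = -46)
X(30) - 1/(-1038 + 4045) = -46 - 1/(-1038 + 4045) = -46 - 1/3007 = -138323/3007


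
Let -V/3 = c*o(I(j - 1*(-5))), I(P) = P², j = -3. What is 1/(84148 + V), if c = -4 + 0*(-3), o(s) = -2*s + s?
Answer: 1/84100 ≈ 1.1891e-5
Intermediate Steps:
o(s) = -s
c = -4 (c = -4 + 0 = -4)
V = -48 (V = -(-12)*(-(-3 - 1*(-5))²) = -(-12)*(-(-3 + 5)²) = -(-12)*(-1*2²) = -(-12)*(-1*4) = -(-12)*(-4) = -3*16 = -48)
1/(84148 + V) = 1/(84148 - 48) = 1/84100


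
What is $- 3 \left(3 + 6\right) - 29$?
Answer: $-56$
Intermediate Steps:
$- 3 \left(3 + 6\right) - 29 = \left(-3\right) 9 - 29 = -27 - 29 = -56$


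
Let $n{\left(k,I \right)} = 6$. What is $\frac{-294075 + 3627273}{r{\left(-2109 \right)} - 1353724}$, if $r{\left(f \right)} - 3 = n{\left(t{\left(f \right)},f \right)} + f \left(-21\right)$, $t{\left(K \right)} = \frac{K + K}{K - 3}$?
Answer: $- \frac{1666599}{654713} \approx -2.5455$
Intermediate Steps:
$t{\left(K \right)} = \frac{2 K}{-3 + K}$
$r{\left(f \right)} = 9 - 21 f$ ($r{\left(f \right)} = 3 + \left(6 + f \left(-21\right)\right) = 3 - \left(-6 + 21 f\right) = 9 - 21 f$)
$\frac{-294075 + 3627273}{r{\left(-2109 \right)} - 1353724} = \frac{-294075 + 3627273}{\left(9 - -44289\right) - 1353724} = \frac{3333198}{\left(9 + 44289\right) - 1353724} = \frac{3333198}{44298 - 1353724} = \frac{3333198}{-1309426} = 3333198 \left(- \frac{1}{1309426}\right) = - \frac{1666599}{654713}$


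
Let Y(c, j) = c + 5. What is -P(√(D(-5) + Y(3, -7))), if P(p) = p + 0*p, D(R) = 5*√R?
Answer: -√(8 + 5*I*√5) ≈ -3.2976 - 1.6952*I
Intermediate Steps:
Y(c, j) = 5 + c
P(p) = p (P(p) = p + 0 = p)
-P(√(D(-5) + Y(3, -7))) = -√(5*√(-5) + (5 + 3)) = -√(5*(I*√5) + 8) = -√(5*I*√5 + 8) = -√(8 + 5*I*√5)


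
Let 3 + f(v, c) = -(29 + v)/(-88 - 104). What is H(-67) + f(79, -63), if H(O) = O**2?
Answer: 71785/16 ≈ 4486.6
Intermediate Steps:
f(v, c) = -547/192 + v/192 (f(v, c) = -3 - (29 + v)/(-88 - 104) = -3 - (29 + v)/(-192) = -3 - (29 + v)*(-1)/192 = -3 - (-29/192 - v/192) = -3 + (29/192 + v/192) = -547/192 + v/192)
H(-67) + f(79, -63) = (-67)**2 + (-547/192 + (1/192)*79) = 4489 + (-547/192 + 79/192) = 4489 - 39/16 = 71785/16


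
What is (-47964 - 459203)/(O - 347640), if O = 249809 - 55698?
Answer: 507167/153529 ≈ 3.3034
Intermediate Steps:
O = 194111
(-47964 - 459203)/(O - 347640) = (-47964 - 459203)/(194111 - 347640) = -507167/(-153529) = -507167*(-1/153529) = 507167/153529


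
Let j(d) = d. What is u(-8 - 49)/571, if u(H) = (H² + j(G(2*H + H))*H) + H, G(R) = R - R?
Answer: 3192/571 ≈ 5.5902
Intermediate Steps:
G(R) = 0
u(H) = H + H² (u(H) = (H² + 0*H) + H = (H² + 0) + H = H² + H = H + H²)
u(-8 - 49)/571 = ((-8 - 49)*(1 + (-8 - 49)))/571 = -57*(1 - 57)*(1/571) = -57*(-56)*(1/571) = 3192*(1/571) = 3192/571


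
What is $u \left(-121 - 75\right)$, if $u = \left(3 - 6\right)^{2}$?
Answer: $-1764$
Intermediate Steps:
$u = 9$ ($u = \left(-3\right)^{2} = 9$)
$u \left(-121 - 75\right) = 9 \left(-121 - 75\right) = 9 \left(-196\right) = -1764$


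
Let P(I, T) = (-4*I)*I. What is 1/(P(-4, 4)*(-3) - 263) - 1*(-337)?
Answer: 23926/71 ≈ 336.99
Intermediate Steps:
P(I, T) = -4*I²
1/(P(-4, 4)*(-3) - 263) - 1*(-337) = 1/(-4*(-4)²*(-3) - 263) - 1*(-337) = 1/(-4*16*(-3) - 263) + 337 = 1/(-64*(-3) - 263) + 337 = 1/(192 - 263) + 337 = 1/(-71) + 337 = -1/71 + 337 = 23926/71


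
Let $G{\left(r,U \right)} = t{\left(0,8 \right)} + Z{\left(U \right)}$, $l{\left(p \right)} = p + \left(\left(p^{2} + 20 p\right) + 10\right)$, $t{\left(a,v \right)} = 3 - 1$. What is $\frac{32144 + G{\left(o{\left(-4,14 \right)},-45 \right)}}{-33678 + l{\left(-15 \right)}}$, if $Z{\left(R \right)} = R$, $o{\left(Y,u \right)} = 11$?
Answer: $- \frac{32101}{33758} \approx -0.95092$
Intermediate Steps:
$t{\left(a,v \right)} = 2$
$l{\left(p \right)} = 10 + p^{2} + 21 p$ ($l{\left(p \right)} = p + \left(10 + p^{2} + 20 p\right) = 10 + p^{2} + 21 p$)
$G{\left(r,U \right)} = 2 + U$
$\frac{32144 + G{\left(o{\left(-4,14 \right)},-45 \right)}}{-33678 + l{\left(-15 \right)}} = \frac{32144 + \left(2 - 45\right)}{-33678 + \left(10 + \left(-15\right)^{2} + 21 \left(-15\right)\right)} = \frac{32144 - 43}{-33678 + \left(10 + 225 - 315\right)} = \frac{32101}{-33678 - 80} = \frac{32101}{-33758} = 32101 \left(- \frac{1}{33758}\right) = - \frac{32101}{33758}$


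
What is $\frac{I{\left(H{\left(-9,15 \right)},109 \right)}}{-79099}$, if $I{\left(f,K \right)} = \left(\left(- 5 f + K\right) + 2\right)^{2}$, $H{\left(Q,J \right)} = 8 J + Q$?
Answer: $- \frac{197136}{79099} \approx -2.4923$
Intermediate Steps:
$H{\left(Q,J \right)} = Q + 8 J$
$I{\left(f,K \right)} = \left(2 + K - 5 f\right)^{2}$ ($I{\left(f,K \right)} = \left(\left(K - 5 f\right) + 2\right)^{2} = \left(2 + K - 5 f\right)^{2}$)
$\frac{I{\left(H{\left(-9,15 \right)},109 \right)}}{-79099} = \frac{\left(2 + 109 - 5 \left(-9 + 8 \cdot 15\right)\right)^{2}}{-79099} = \left(2 + 109 - 5 \left(-9 + 120\right)\right)^{2} \left(- \frac{1}{79099}\right) = \left(2 + 109 - 555\right)^{2} \left(- \frac{1}{79099}\right) = \left(-444\right)^{2} \left(- \frac{1}{79099}\right) = 197136 \left(- \frac{1}{79099}\right) = - \frac{197136}{79099}$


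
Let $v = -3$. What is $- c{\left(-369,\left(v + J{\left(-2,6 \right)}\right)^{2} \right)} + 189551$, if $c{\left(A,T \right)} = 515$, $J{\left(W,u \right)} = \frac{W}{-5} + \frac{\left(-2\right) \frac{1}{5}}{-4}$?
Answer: $189036$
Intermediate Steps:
$J{\left(W,u \right)} = \frac{1}{10} - \frac{W}{5}$ ($J{\left(W,u \right)} = W \left(- \frac{1}{5}\right) + \left(-2\right) \frac{1}{5} \left(- \frac{1}{4}\right) = - \frac{W}{5} - - \frac{1}{10} = - \frac{W}{5} + \frac{1}{10} = \frac{1}{10} - \frac{W}{5}$)
$- c{\left(-369,\left(v + J{\left(-2,6 \right)}\right)^{2} \right)} + 189551 = \left(-1\right) 515 + 189551 = -515 + 189551 = 189036$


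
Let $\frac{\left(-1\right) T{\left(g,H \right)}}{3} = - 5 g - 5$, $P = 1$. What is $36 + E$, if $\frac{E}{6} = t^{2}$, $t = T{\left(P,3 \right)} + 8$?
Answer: $8700$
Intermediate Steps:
$T{\left(g,H \right)} = 15 + 15 g$ ($T{\left(g,H \right)} = - 3 \left(- 5 g - 5\right) = - 3 \left(-5 - 5 g\right) = 15 + 15 g$)
$t = 38$ ($t = \left(15 + 15 \cdot 1\right) + 8 = \left(15 + 15\right) + 8 = 30 + 8 = 38$)
$E = 8664$ ($E = 6 \cdot 38^{2} = 6 \cdot 1444 = 8664$)
$36 + E = 36 + 8664 = 8700$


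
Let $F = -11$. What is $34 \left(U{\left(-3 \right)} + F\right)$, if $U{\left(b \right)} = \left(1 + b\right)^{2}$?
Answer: $-238$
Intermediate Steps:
$34 \left(U{\left(-3 \right)} + F\right) = 34 \left(\left(1 - 3\right)^{2} - 11\right) = 34 \left(\left(-2\right)^{2} - 11\right) = 34 \left(4 - 11\right) = 34 \left(-7\right) = -238$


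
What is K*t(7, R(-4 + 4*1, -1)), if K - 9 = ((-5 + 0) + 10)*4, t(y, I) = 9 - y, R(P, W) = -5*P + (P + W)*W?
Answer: 58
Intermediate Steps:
R(P, W) = -5*P + W*(P + W)
K = 29 (K = 9 + ((-5 + 0) + 10)*4 = 9 + (-5 + 10)*4 = 9 + 5*4 = 9 + 20 = 29)
K*t(7, R(-4 + 4*1, -1)) = 29*(9 - 1*7) = 29*(9 - 7) = 29*2 = 58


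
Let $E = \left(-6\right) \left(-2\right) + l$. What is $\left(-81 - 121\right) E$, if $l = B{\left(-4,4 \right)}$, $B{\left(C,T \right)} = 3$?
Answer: $-3030$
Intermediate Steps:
$l = 3$
$E = 15$ ($E = \left(-6\right) \left(-2\right) + 3 = 12 + 3 = 15$)
$\left(-81 - 121\right) E = \left(-81 - 121\right) 15 = \left(-202\right) 15 = -3030$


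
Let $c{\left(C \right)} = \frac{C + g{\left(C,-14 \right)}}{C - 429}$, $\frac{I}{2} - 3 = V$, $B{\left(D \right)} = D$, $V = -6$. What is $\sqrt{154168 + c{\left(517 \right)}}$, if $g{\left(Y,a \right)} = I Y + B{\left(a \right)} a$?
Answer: $\frac{3 \sqrt{33157410}}{44} \approx 392.61$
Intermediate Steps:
$I = -6$ ($I = 6 + 2 \left(-6\right) = 6 - 12 = -6$)
$g{\left(Y,a \right)} = a^{2} - 6 Y$ ($g{\left(Y,a \right)} = - 6 Y + a a = - 6 Y + a^{2} = a^{2} - 6 Y$)
$c{\left(C \right)} = \frac{196 - 5 C}{-429 + C}$ ($c{\left(C \right)} = \frac{C - \left(-196 + 6 C\right)}{C - 429} = \frac{C - \left(-196 + 6 C\right)}{-429 + C} = \frac{196 - 5 C}{-429 + C}$)
$\sqrt{154168 + c{\left(517 \right)}} = \sqrt{154168 + \frac{196 - 2585}{-429 + 517}} = \sqrt{154168 + \frac{196 - 2585}{88}} = \sqrt{154168 + \frac{1}{88} \left(-2389\right)} = \sqrt{154168 - \frac{2389}{88}} = \sqrt{\frac{13564395}{88}} = \frac{3 \sqrt{33157410}}{44}$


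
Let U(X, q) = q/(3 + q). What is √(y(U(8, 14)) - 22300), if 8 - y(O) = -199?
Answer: I*√22093 ≈ 148.64*I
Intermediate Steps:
y(O) = 207 (y(O) = 8 - 1*(-199) = 8 + 199 = 207)
√(y(U(8, 14)) - 22300) = √(207 - 22300) = √(-22093) = I*√22093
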